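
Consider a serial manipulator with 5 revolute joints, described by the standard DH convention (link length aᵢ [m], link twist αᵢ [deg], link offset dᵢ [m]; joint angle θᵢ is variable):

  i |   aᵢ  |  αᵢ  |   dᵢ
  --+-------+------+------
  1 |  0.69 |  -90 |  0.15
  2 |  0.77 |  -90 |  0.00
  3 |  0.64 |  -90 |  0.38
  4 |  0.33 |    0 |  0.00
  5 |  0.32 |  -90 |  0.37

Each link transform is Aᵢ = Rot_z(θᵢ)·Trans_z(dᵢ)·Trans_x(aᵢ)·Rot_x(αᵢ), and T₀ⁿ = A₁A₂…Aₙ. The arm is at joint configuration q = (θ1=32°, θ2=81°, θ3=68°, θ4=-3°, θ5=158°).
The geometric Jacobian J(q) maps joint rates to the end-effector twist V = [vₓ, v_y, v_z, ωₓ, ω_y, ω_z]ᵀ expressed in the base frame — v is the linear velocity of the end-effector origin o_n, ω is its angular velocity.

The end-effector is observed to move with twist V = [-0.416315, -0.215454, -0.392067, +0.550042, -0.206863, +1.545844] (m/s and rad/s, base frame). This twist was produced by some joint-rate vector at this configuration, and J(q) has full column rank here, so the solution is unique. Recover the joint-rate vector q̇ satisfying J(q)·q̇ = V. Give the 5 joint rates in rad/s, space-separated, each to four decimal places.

o_n = [0.8634, -0.3669, -0.5641]
J₁: ẑ×o_n = [0.3669, 0.8634, -0.0000], ω = ẑ
J2: z=[-0.5299, 0.8480, 0.0000] o=[0.5852, 0.3656, 0.1500] → [-0.6056, -0.3784, 0.1522, -0.5299, 0.8480, 0.0000]
J3: z=[-0.8376, -0.5234, -0.1564] o=[0.6873, 0.4295, -0.6105] → [-0.1489, 0.0113, 0.7592, -0.8376, -0.5234, -0.1564]
J4: z=[0.0755, -0.3945, 0.9158] o=[0.7153, -0.2528, -0.9068] → [-0.0307, 0.1098, 0.0498, 0.0755, -0.3945, 0.9158]
J5: z=[0.0755, -0.3945, 0.9158] o=[0.8791, -0.5107, -1.0314] → [-0.3161, -0.0497, 0.0047, 0.0755, -0.3945, 0.9158]
q̇ = J⁺·V = [-0.2220, 0.2160, -0.6290, 0.9760, 0.8470]

-0.2220 0.2160 -0.6290 0.9760 0.8470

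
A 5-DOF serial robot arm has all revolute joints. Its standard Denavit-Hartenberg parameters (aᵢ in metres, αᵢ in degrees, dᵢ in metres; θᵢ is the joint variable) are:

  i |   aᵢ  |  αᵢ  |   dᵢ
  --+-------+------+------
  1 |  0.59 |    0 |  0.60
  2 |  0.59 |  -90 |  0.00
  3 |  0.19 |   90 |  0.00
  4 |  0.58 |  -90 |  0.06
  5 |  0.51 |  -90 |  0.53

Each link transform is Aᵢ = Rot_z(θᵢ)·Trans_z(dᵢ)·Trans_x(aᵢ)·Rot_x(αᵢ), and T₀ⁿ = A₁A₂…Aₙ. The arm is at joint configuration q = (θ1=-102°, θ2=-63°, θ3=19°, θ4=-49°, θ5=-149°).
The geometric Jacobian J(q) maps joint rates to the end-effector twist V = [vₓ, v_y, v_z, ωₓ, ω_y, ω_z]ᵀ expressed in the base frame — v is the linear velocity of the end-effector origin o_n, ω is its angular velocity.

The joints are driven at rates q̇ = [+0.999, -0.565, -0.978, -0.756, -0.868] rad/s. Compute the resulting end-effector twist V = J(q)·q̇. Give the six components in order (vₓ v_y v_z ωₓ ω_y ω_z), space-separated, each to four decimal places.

0.9439 -0.4186 0.3659 0.4355 1.7187 -0.0675

o_n = [-1.3564, -1.1560, 0.6825]
J₁: ẑ×o_n = [1.1560, -1.3564, 0.0000], ω = ẑ
J2: z=[0.0000, 0.0000, 1.0000] o=[-0.1227, -0.5771, 0.6000] → [0.5789, -1.2337, 0.0000, 0.0000, 0.0000, 1.0000]
J3: z=[0.2588, -0.9659, 0.0000] o=[-0.6926, -0.7298, 0.6000] → [-0.0797, -0.0214, -0.7515, 0.2588, -0.9659, 0.0000]
J4: z=[-0.3145, -0.0843, 0.9455] o=[-0.8661, -0.7763, 0.5381] → [0.3469, -0.4182, 0.0781, -0.3145, -0.0843, 0.9455]
J5: z=[-0.5195, -0.8184, -0.2457] o=[-1.3458, -0.4517, 0.4710] → [-0.3462, 0.1125, 0.3572, -0.5195, -0.8184, -0.2457]
V = J·q̇ = [0.9439, -0.4186, 0.3659, 0.4355, 1.7187, -0.0675]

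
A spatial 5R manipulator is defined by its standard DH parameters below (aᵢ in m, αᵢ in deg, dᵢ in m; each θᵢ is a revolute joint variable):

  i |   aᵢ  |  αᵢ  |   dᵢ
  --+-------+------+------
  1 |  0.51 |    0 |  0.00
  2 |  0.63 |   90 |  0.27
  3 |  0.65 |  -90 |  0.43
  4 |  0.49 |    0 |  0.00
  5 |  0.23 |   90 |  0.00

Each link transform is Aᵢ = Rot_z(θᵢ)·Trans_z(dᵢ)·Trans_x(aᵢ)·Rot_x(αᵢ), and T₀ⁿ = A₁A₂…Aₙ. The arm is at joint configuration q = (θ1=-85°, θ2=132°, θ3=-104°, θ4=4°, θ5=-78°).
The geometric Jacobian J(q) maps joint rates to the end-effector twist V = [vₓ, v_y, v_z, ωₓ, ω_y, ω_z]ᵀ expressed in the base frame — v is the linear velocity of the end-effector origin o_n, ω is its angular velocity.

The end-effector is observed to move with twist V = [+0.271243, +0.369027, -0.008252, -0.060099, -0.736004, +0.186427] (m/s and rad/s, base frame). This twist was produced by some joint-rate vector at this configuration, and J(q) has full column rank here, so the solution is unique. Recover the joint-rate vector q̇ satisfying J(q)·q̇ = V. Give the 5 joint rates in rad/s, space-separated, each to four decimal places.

-0.3600 0.4020 0.4580 -0.0940 -0.5030

o_n = [0.7269, -0.6807, -0.8965]
J₁: ẑ×o_n = [0.6807, 0.7269, -0.0000], ω = ẑ
J2: z=[0.0000, 0.0000, 1.0000] o=[0.0444, -0.5081, 0.0000] → [0.1727, 0.6825, -0.0000, 0.0000, 0.0000, 1.0000]
J3: z=[0.7314, -0.6820, 0.0000] o=[0.4741, -0.0473, 0.2700] → [0.7955, 0.8531, -0.2908, 0.7314, -0.6820, 0.0000]
J4: z=[0.6617, 0.7096, -0.2419] o=[0.6813, -0.4556, -0.3607] → [-0.4347, 0.3435, -0.1814, 0.6617, 0.7096, -0.2419]
J5: z=[0.6617, 0.7096, -0.2419] o=[0.5757, -0.5187, -0.8350] → [-0.0828, 0.0041, -0.2145, 0.6617, 0.7096, -0.2419]
q̇ = J⁺·V = [-0.3600, 0.4020, 0.4580, -0.0940, -0.5030]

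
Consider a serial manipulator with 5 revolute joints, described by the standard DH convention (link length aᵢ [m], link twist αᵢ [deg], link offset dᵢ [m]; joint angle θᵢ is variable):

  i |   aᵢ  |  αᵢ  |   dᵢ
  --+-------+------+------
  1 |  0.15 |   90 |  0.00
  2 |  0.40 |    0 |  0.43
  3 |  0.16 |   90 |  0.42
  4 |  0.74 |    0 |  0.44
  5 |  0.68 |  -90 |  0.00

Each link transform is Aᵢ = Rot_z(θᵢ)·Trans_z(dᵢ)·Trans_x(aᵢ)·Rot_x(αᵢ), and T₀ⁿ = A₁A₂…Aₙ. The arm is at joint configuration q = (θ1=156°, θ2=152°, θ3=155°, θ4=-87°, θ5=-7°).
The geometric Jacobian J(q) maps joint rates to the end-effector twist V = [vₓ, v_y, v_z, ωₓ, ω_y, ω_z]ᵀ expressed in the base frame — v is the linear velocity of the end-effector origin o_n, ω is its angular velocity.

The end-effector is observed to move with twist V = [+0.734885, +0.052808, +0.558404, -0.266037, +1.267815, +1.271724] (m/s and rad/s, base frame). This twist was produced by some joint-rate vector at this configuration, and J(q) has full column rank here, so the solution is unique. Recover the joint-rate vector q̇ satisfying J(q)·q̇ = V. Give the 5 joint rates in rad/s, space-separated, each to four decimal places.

o_n = [0.1927, -0.7068, -0.1978]
J₁: ẑ×o_n = [0.7068, 0.1927, -0.0000], ω = ẑ
J2: z=[0.4067, 0.9135, 0.0000] o=[-0.1370, 0.0610, 0.0000] → [-0.1807, 0.0805, -0.6135, 0.4067, 0.9135, 0.0000]
J3: z=[0.4067, 0.9135, 0.0000] o=[0.3605, 0.3102, 0.1878] → [-0.3523, 0.1568, -0.2603, 0.4067, 0.9135, 0.0000]
J4: z=[0.7296, -0.3248, -0.6018] o=[0.4434, 0.7330, 0.0600] → [-0.7828, 0.3390, -1.1319, 0.7296, -0.3248, -0.6018]
J5: z=[0.7296, -0.3248, -0.6018] o=[0.4425, -0.0755, -0.2357] → [-0.3922, 0.1227, -0.5417, 0.7296, -0.3248, -0.6018]
q̇ = J⁺·V = [0.7000, 0.0680, 0.9820, -0.5780, -0.3720]

0.7000 0.0680 0.9820 -0.5780 -0.3720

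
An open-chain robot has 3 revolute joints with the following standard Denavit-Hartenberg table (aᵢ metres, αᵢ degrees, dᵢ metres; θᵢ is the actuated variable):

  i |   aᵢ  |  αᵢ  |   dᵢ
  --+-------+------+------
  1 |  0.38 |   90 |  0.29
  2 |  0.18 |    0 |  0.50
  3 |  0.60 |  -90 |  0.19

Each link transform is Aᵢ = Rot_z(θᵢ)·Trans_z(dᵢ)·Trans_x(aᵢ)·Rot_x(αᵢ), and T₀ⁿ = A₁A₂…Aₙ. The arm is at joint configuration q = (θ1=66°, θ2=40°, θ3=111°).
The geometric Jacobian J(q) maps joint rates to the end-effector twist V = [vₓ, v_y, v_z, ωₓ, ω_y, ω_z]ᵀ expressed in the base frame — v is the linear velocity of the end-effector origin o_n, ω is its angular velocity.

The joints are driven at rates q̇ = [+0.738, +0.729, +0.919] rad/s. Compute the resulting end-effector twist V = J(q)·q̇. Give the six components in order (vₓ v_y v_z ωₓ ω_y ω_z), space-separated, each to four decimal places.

o_n = [0.6275, -0.2869, 0.6966]
J₁: ẑ×o_n = [0.2869, 0.6275, -0.0000], ω = ẑ
J2: z=[0.9135, -0.4067, 0.0000] o=[0.1546, 0.3471, 0.2900] → [-0.1654, -0.3714, -0.3869, 0.9135, -0.4067, 0.0000]
J3: z=[0.9135, -0.4067, 0.0000] o=[0.6674, 0.2697, 0.4057] → [-0.1183, -0.2657, -0.5248, 0.9135, -0.4067, 0.0000]
V = J·q̇ = [-0.0175, -0.0519, -0.7643, 1.5055, -0.6703, 0.7380]

-0.0175 -0.0519 -0.7643 1.5055 -0.6703 0.7380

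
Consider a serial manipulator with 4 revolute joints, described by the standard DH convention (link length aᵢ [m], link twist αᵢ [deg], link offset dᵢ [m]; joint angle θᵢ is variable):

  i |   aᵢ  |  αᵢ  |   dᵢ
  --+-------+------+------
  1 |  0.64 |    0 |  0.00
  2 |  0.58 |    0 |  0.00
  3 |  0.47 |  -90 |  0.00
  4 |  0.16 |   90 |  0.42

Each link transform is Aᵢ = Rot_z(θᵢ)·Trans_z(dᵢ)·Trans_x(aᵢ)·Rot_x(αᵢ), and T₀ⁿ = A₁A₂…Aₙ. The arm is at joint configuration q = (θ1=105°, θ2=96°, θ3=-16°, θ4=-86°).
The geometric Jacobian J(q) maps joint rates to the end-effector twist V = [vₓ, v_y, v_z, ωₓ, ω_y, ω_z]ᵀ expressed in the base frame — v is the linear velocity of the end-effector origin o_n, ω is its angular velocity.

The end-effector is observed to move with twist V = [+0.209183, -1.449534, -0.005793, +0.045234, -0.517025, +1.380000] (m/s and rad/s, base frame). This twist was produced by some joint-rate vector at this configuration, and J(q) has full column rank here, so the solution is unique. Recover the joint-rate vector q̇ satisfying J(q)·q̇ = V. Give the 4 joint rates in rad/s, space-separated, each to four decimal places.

0.9720 0.2660 0.1420 0.5190

o_n = [-1.1498, -0.0500, 0.1596]
J₁: ẑ×o_n = [0.0500, -1.1498, 0.0000], ω = ẑ
J2: z=[0.0000, 0.0000, 1.0000] o=[-0.1656, 0.6182, 0.0000] → [0.6682, -0.9842, 0.0000, 0.0000, 0.0000, 1.0000]
J3: z=[0.0000, 0.0000, 1.0000] o=[-0.7071, 0.4103, 0.0000] → [0.4603, -0.4427, 0.0000, 0.0000, 0.0000, 1.0000]
J4: z=[0.0872, -0.9962, 0.0000] o=[-1.1753, 0.3694, 0.0000] → [-0.1590, -0.0139, -0.0112, 0.0872, -0.9962, 0.0000]
q̇ = J⁺·V = [0.9720, 0.2660, 0.1420, 0.5190]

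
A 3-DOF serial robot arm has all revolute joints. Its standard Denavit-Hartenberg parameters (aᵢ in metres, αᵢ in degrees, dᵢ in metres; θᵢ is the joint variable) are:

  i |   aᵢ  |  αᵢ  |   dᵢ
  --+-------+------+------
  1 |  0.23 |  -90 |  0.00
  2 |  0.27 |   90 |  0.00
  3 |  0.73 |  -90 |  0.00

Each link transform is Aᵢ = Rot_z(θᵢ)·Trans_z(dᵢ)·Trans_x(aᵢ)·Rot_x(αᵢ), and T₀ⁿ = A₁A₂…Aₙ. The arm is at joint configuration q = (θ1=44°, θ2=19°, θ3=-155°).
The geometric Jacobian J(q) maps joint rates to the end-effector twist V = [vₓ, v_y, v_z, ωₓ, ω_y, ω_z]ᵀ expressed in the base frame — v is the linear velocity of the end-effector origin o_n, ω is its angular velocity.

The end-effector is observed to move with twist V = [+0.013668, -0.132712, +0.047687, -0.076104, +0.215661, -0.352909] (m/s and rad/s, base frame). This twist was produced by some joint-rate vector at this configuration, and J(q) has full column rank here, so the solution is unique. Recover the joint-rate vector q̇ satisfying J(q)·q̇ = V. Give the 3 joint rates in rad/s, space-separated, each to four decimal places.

-0.6290 0.2080 0.2920

o_n = [0.1134, -0.3194, 0.1275]
J₁: ẑ×o_n = [0.3194, 0.1134, -0.0000], ω = ẑ
J2: z=[-0.6947, 0.7193, 0.0000] o=[0.1654, 0.1598, 0.0000] → [0.0917, 0.0886, 0.3703, -0.6947, 0.7193, 0.0000]
J3: z=[0.2342, 0.2262, 0.9455] o=[0.3491, 0.3371, -0.0879] → [0.6694, -0.2733, -0.1004, 0.2342, 0.2262, 0.9455]
q̇ = J⁺·V = [-0.6290, 0.2080, 0.2920]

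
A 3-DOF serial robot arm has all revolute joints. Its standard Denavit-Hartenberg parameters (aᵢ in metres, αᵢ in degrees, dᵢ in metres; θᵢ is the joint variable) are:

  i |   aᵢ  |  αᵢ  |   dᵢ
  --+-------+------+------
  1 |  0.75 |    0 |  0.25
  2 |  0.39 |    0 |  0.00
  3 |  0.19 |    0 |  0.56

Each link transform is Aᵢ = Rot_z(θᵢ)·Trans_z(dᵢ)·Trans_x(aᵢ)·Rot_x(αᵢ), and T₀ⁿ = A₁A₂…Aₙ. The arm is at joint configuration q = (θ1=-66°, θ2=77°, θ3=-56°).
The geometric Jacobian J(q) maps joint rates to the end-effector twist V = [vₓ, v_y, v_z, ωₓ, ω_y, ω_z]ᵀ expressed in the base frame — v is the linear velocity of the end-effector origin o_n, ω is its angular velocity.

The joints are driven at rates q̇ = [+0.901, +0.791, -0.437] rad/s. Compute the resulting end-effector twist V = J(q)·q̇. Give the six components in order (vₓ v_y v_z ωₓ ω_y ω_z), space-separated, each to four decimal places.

o_n = [0.8222, -0.7451, 0.8100]
J₁: ẑ×o_n = [0.7451, 0.8222, -0.0000], ω = ẑ
J2: z=[0.0000, 0.0000, 1.0000] o=[0.3051, -0.6852, 0.2500] → [0.0599, 0.5172, -0.0000, 0.0000, 0.0000, 1.0000]
J3: z=[0.0000, 0.0000, 1.0000] o=[0.6879, -0.6107, 0.2500] → [0.1344, 0.1344, -0.0000, 0.0000, 0.0000, 1.0000]
V = J·q̇ = [0.6600, 1.0912, 0.0000, 0.0000, 0.0000, 1.2550]

0.6600 1.0912 0.0000 0.0000 0.0000 1.2550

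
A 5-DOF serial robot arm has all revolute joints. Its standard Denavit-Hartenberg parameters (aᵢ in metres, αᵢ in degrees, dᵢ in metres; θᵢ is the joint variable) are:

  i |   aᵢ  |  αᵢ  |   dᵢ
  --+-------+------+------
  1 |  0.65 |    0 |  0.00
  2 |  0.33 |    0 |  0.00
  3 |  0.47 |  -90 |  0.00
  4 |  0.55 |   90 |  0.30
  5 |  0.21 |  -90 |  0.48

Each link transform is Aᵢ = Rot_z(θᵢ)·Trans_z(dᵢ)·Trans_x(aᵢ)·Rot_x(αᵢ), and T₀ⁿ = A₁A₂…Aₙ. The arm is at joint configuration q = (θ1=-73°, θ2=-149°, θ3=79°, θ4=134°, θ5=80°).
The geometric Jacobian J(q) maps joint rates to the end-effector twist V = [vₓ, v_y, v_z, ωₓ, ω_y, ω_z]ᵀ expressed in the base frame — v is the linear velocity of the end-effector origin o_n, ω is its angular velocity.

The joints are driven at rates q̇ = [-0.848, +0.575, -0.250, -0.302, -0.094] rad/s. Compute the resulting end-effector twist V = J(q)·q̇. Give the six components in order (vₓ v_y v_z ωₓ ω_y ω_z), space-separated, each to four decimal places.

-0.9804 -0.2098 -0.0327 -0.1277 0.2819 -0.4577

o_n = [-0.0759, -1.0510, -0.7553]
J₁: ẑ×o_n = [1.0510, -0.0759, 0.0000], ω = ẑ
J2: z=[0.0000, 0.0000, 1.0000] o=[0.1900, -0.6216, 0.0000] → [0.4294, -0.2660, 0.0000, 0.0000, 0.0000, 1.0000]
J3: z=[0.0000, 0.0000, 1.0000] o=[-0.0552, -0.4008, 0.0000] → [0.6502, -0.0207, 0.0000, 0.0000, 0.0000, 1.0000]
J4: z=[0.6018, -0.7986, 0.0000] o=[-0.4306, -0.6836, 0.0000] → [0.6032, 0.4546, 0.0621, 0.6018, -0.7986, 0.0000]
J5: z=[-0.5745, -0.4329, -0.6947] o=[0.0551, -0.6933, -0.3956] → [-0.0928, -0.1156, 0.1488, -0.5745, -0.4329, -0.6947]
V = J·q̇ = [-0.9804, -0.2098, -0.0327, -0.1277, 0.2819, -0.4577]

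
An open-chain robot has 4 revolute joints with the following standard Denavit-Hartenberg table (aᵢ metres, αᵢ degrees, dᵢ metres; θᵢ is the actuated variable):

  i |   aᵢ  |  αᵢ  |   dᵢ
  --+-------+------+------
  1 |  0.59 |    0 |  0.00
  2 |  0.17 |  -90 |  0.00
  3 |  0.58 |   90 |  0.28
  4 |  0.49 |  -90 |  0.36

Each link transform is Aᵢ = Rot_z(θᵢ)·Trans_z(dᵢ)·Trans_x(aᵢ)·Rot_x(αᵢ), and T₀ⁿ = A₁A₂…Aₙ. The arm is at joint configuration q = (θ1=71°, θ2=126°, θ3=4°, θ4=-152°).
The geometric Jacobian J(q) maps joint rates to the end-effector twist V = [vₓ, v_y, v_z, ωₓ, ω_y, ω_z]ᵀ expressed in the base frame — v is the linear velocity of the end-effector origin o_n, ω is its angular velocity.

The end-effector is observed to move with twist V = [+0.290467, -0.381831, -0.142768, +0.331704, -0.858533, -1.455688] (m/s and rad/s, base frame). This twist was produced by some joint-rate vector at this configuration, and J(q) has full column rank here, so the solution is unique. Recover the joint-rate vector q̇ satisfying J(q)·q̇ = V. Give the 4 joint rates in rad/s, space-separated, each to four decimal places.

-0.6160 0.1070 0.9180 -0.9490

o_n = [-0.1205, 0.4101, 0.3488]
J₁: ẑ×o_n = [-0.4101, -0.1205, 0.0000], ω = ẑ
J2: z=[0.0000, 0.0000, 1.0000] o=[0.1921, 0.5579, 0.0000] → [0.1478, -0.3126, 0.0000, 0.0000, 0.0000, 1.0000]
J3: z=[0.2924, -0.9563, 0.0000] o=[0.0295, 0.5082, 0.0000] → [-0.3336, -0.1020, -0.1721, 0.2924, -0.9563, 0.0000]
J4: z=[-0.0667, -0.0204, 0.9976] o=[-0.4419, 0.0712, -0.0405] → [-0.3459, 0.3466, -0.0160, -0.0667, -0.0204, 0.9976]
q̇ = J⁺·V = [-0.6160, 0.1070, 0.9180, -0.9490]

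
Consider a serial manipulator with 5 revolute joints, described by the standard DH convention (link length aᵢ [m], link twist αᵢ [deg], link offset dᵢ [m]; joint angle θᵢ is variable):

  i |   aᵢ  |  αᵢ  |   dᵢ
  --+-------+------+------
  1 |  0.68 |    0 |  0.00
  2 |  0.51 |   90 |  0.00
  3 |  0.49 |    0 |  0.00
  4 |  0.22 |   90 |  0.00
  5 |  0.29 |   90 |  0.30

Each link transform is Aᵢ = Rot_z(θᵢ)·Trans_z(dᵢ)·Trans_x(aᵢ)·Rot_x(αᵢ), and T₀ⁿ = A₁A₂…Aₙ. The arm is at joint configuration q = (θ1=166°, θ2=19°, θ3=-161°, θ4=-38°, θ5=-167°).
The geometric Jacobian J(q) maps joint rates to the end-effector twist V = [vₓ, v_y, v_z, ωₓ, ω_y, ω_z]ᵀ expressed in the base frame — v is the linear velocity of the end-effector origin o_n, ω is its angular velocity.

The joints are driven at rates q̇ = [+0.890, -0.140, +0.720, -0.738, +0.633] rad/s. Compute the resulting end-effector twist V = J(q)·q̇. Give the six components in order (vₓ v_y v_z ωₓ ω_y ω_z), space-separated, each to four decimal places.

o_n = [-0.8569, 0.0818, 0.1038]
J₁: ẑ×o_n = [-0.0818, -0.8569, 0.0000], ω = ẑ
J2: z=[0.0000, 0.0000, 1.0000] o=[-0.6598, 0.1645, 0.0000] → [0.0827, -0.1971, 0.0000, 0.0000, 0.0000, 1.0000]
J3: z=[-0.0872, 0.9962, 0.0000] o=[-1.1679, 0.1201, 0.0000] → [0.1034, 0.0090, -0.3065, -0.0872, 0.9962, 0.0000]
J4: z=[-0.0872, 0.9962, 0.0000] o=[-0.7063, 0.1604, -0.1595] → [0.2623, 0.0229, 0.1568, -0.0872, 0.9962, 0.0000]
J5: z=[-0.3243, -0.0284, 0.9455] o=[-0.4991, 0.1786, -0.0879] → [0.0861, -0.2761, 0.0212, -0.3243, -0.0284, 0.9455]
V = J·q̇ = [-0.1490, -0.9202, -0.3230, -0.2037, -0.0359, 1.3485]

-0.1490 -0.9202 -0.3230 -0.2037 -0.0359 1.3485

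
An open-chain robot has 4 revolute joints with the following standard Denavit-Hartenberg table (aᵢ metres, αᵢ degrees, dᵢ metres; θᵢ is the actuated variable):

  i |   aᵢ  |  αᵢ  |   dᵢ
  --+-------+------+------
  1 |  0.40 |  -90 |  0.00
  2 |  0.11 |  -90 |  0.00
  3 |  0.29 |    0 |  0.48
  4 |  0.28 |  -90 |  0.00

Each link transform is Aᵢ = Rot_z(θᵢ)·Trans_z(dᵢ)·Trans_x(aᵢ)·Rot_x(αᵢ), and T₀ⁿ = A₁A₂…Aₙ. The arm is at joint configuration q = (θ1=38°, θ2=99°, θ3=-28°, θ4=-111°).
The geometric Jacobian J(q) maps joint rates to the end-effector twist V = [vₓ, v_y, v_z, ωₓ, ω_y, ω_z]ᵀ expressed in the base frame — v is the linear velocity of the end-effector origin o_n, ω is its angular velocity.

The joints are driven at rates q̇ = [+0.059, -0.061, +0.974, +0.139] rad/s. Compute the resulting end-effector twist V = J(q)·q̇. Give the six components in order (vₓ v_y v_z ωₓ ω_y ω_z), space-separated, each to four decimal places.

o_n = [-0.2744, 0.1915, -0.0777]
J₁: ẑ×o_n = [-0.1915, -0.2744, 0.0000], ω = ẑ
J2: z=[-0.6157, 0.7880, 0.0000] o=[0.3152, 0.2463, 0.0000] → [-0.0613, -0.0479, 0.4983, -0.6157, 0.7880, 0.0000]
J3: z=[-0.7783, -0.6081, 0.1564] o=[0.3016, 0.2357, -0.1086] → [-0.0119, -0.0661, -0.3159, -0.7783, -0.6081, 0.1564]
J4: z=[-0.7783, -0.6081, 0.1564] o=[-0.1873, 0.0264, -0.2865] → [-0.1527, 0.1488, -0.1814, -0.7783, -0.6081, 0.1564]
V = J·q̇ = [-0.0404, -0.0569, -0.3633, -0.8287, -0.7249, 0.2331]

-0.0404 -0.0569 -0.3633 -0.8287 -0.7249 0.2331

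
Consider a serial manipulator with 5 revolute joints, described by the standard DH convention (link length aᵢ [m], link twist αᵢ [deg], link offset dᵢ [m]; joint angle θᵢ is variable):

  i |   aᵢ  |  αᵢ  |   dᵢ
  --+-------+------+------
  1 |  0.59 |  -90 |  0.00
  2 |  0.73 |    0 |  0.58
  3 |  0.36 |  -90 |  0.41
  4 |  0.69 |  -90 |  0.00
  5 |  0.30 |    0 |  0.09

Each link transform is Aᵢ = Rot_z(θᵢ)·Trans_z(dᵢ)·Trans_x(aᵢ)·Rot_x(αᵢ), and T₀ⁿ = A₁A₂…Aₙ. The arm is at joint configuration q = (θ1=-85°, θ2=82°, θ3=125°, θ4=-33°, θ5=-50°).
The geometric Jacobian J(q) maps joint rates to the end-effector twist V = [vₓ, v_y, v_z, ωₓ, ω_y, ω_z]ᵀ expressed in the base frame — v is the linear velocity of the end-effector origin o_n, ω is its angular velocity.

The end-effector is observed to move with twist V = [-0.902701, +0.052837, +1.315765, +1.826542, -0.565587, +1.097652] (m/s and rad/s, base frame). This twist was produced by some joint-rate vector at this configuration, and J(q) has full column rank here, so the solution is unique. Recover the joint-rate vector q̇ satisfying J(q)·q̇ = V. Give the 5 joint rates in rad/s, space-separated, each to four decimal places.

o_n = [1.3701, 0.3490, 0.0037]
J₁: ẑ×o_n = [-0.3490, 1.3701, 0.0000], ω = ẑ
J2: z=[0.9962, 0.0872, 0.0000] o=[0.0514, -0.5878, 0.0000] → [0.0003, -0.0037, 0.8182, 0.9962, 0.0872, 0.0000]
J3: z=[0.9962, 0.0872, 0.0000] o=[0.6381, -0.6384, -0.7229] → [0.0633, -0.7238, 0.9198, 0.9962, 0.0872, 0.0000]
J4: z=[0.0396, -0.4523, 0.8910] o=[1.0186, -0.2831, -0.5595] → [-0.8179, 0.2910, 0.1840, 0.0396, -0.4523, 0.8910]
J5: z=[-0.8778, 0.4103, 0.2473] o=[1.3480, 0.2633, -0.2967] → [0.1021, 0.2692, -0.0843, -0.8778, 0.4103, 0.2473]
q̇ = J⁺·V = [0.4580, 0.3140, 0.9120, 0.8980, -0.6490]

0.4580 0.3140 0.9120 0.8980 -0.6490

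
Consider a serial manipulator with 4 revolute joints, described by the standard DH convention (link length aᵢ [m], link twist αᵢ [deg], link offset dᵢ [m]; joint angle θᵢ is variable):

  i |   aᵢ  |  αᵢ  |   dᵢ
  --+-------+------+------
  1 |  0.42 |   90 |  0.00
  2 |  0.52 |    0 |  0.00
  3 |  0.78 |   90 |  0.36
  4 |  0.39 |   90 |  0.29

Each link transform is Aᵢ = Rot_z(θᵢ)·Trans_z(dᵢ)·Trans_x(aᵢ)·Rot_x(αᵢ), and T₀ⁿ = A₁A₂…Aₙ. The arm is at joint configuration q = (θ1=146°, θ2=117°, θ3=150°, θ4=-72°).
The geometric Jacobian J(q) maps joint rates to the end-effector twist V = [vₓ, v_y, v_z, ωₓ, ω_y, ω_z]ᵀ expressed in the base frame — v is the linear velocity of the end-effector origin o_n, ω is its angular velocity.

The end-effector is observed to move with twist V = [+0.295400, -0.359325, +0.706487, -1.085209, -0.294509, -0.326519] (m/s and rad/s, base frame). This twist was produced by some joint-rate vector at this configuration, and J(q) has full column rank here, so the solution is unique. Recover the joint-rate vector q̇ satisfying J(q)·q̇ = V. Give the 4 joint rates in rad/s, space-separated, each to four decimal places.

o_n = [0.1206, -0.0945, -0.4208]
J₁: ẑ×o_n = [0.0945, 0.1206, -0.0000], ω = ẑ
J2: z=[0.5592, 0.8290, 0.0000] o=[-0.3482, 0.2349, 0.0000] → [-0.3488, 0.2353, -0.5728, 0.5592, 0.8290, 0.0000]
J3: z=[0.5592, 0.8290, 0.0000] o=[-0.1525, 0.1028, 0.4633] → [-0.7330, 0.4944, -0.3367, 0.5592, 0.8290, 0.0000]
J4: z=[0.8279, -0.5584, 0.0523] o=[0.0827, 0.3785, -0.3156] → [0.0835, 0.0891, -0.3704, 0.8279, -0.5584, 0.0523]
q̇ = J⁺·V = [-0.2880, -0.6240, -0.2270, -0.7360]

-0.2880 -0.6240 -0.2270 -0.7360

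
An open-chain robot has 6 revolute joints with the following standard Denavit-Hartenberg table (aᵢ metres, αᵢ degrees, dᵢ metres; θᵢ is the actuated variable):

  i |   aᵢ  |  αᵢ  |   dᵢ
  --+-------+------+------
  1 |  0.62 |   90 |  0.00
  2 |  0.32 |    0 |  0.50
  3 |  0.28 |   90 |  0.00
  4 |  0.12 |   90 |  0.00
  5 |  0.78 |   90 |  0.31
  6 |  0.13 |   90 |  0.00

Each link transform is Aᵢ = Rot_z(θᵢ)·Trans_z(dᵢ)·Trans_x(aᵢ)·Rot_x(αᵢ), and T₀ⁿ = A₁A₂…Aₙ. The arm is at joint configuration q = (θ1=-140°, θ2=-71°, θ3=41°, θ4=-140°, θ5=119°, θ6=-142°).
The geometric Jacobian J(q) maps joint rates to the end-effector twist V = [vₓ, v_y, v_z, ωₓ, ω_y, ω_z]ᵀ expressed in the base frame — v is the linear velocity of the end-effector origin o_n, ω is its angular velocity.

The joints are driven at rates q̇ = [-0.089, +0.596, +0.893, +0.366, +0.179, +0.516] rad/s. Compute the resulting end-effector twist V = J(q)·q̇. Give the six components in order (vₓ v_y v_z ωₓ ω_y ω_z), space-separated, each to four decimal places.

o_n = [-1.0422, 0.1831, -0.9617]
J₁: ẑ×o_n = [-0.1831, -1.0422, 0.0000], ω = ẑ
J2: z=[-0.6428, 0.7660, 0.0000] o=[-0.4749, -0.3985, 0.0000] → [-0.7367, -0.6182, 0.0607, -0.6428, 0.7660, 0.0000]
J3: z=[-0.6428, 0.7660, 0.0000] o=[-0.8761, -0.0825, -0.3026] → [-0.5049, -0.4237, -0.0435, -0.6428, 0.7660, 0.0000]
J4: z=[0.3830, 0.3214, -0.8660] o=[-1.0619, -0.2383, -0.4426] → [0.1981, 0.1818, 0.1551, 0.3830, 0.3214, -0.8660]
J5: z=[-0.0660, 0.9446, 0.3214] o=[-0.9513, -0.2463, -0.3966] → [-0.6718, -0.0665, 0.0575, -0.0660, 0.9446, 0.3214]
J6: z=[0.9916, 0.0981, -0.0849] o=[-1.0589, 0.2908, -1.0326] → [-0.0022, -0.0717, -0.1084, 0.9916, 0.0981, -0.0849]
V = J·q̇ = [-0.9226, -0.6364, 0.0084, -0.3171, 1.4780, -0.3922]

-0.9226 -0.6364 0.0084 -0.3171 1.4780 -0.3922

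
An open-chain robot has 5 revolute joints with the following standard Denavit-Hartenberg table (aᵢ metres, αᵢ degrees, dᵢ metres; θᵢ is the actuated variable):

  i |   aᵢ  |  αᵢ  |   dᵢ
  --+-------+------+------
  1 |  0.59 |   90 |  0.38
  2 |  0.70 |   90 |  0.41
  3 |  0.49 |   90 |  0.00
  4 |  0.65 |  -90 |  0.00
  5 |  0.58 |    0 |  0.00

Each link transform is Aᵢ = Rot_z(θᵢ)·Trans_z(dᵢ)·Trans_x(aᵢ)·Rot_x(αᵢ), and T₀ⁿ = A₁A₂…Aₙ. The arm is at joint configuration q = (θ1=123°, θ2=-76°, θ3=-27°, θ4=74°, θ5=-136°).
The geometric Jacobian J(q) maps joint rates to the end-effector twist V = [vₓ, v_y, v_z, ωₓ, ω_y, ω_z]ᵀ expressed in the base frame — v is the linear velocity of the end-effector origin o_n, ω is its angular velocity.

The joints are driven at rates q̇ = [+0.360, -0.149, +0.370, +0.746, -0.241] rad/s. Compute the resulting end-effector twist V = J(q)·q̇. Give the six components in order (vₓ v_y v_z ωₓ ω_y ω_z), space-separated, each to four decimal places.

o_n = [-0.5045, 0.4086, -0.6550]
J₁: ẑ×o_n = [-0.4086, -0.5045, 0.0000], ω = ẑ
J2: z=[0.8387, 0.5446, 0.0000] o=[-0.3213, 0.4948, 0.3800] → [-0.5637, 0.8680, 0.0274, 0.8387, 0.5446, 0.0000]
J3: z=[0.5285, -0.8138, -0.2419] o=[-0.0697, 0.8601, -0.2992] → [0.1803, 0.2932, -0.5924, 0.5285, -0.8138, -0.2419]
J4: z=[-0.6874, -0.5774, 0.4405] o=[-0.3138, 0.8276, -0.7228] → [0.1454, -0.0373, 0.1779, -0.6874, -0.5774, 0.4405]
J5: z=[0.6245, -0.1604, 0.7644] o=[-0.0729, 0.3072, -1.0289] → [-0.1375, -0.5634, -0.0059, 0.6245, -0.1604, 0.7644]
V = J·q̇ = [0.1452, -0.0945, -0.0891, -0.5928, -0.7743, 0.4149]

0.1452 -0.0945 -0.0891 -0.5928 -0.7743 0.4149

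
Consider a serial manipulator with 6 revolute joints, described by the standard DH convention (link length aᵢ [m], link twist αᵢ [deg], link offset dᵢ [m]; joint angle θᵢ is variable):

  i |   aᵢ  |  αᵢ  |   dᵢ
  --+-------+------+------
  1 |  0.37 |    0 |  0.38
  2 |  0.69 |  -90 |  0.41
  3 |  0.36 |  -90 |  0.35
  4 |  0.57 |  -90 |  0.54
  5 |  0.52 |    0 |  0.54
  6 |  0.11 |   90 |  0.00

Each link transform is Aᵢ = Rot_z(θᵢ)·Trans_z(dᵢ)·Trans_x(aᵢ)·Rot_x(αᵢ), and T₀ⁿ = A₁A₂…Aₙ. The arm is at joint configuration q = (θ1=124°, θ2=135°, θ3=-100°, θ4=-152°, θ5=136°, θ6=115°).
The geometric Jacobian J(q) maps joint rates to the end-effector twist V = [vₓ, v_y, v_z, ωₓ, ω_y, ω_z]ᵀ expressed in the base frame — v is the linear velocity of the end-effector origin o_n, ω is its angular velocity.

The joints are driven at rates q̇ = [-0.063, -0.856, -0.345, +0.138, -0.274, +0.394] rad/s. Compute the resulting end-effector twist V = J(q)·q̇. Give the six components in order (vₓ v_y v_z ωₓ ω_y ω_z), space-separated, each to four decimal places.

o_n = [0.5093, -0.7356, 1.3041]
J₁: ẑ×o_n = [0.7356, 0.5093, -0.0000], ω = ẑ
J2: z=[0.0000, 0.0000, 1.0000] o=[-0.2069, 0.3067, 0.3800] → [1.0423, 0.7162, -0.0000, 0.0000, 0.0000, 1.0000]
J3: z=[0.9816, -0.1908, 0.0000] o=[-0.3386, -0.3706, 0.7900] → [-0.0981, -0.5046, -0.1965, 0.9816, -0.1908, 0.0000]
J4: z=[-0.1879, -0.9667, 0.1736] o=[0.0169, -0.3760, 1.1445] → [-0.0918, 0.1155, 0.5436, -0.1879, -0.9667, 0.1736]
J5: z=[0.8823, -0.0884, 0.4623] o=[0.1615, -1.0349, 0.7427] → [-0.1880, -0.3345, 0.2948, 0.8823, -0.0884, 0.4623]
J6: z=[0.8823, -0.0884, 0.4623] o=[0.5443, -0.6436, 1.2549] → [0.0382, -0.0596, -0.0842, 0.8823, -0.0884, 0.4623]
V = J·q̇ = [-0.8508, -0.3870, 0.0288, -0.2587, -0.0782, -0.8396]

-0.8508 -0.3870 0.0288 -0.2587 -0.0782 -0.8396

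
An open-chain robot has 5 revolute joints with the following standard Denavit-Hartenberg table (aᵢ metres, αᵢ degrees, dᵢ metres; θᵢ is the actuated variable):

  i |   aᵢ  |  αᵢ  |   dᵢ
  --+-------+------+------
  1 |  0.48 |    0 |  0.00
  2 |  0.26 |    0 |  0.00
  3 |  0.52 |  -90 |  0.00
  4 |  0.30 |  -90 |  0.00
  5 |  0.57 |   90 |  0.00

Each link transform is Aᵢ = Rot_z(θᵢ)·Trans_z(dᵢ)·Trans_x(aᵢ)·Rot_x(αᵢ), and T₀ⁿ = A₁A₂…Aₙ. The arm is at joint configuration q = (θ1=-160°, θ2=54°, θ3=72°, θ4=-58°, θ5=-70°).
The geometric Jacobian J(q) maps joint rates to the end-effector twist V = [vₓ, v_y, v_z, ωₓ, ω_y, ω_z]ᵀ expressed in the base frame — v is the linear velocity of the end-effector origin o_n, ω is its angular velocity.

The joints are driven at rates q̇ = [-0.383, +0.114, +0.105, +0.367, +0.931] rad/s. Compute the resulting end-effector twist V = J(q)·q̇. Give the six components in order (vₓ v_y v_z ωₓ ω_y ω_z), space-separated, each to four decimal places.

0.1163 -0.3478 0.3266 0.8598 -0.1372 -0.6574

o_n = [0.4253, -0.4075, 0.4197]
J₁: ẑ×o_n = [0.4075, 0.4253, -0.0000], ω = ẑ
J2: z=[0.0000, 0.0000, 1.0000] o=[-0.4511, -0.1642, 0.0000] → [0.2433, 0.8764, -0.0000, 0.0000, 0.0000, 1.0000]
J3: z=[0.0000, 0.0000, 1.0000] o=[-0.5227, -0.4141, 0.0000] → [-0.0066, 0.9481, 0.0000, 0.0000, 0.0000, 1.0000]
J4: z=[0.5592, 0.8290, 0.0000] o=[-0.0916, -0.7049, 0.0000] → [0.3480, -0.2347, -0.2623, 0.5592, 0.8290, 0.0000]
J5: z=[0.7031, -0.4742, -0.5299] o=[0.0402, -0.7938, 0.2544] → [0.1263, -0.3203, 0.4542, 0.7031, -0.4742, -0.5299]
V = J·q̇ = [0.1163, -0.3478, 0.3266, 0.8598, -0.1372, -0.6574]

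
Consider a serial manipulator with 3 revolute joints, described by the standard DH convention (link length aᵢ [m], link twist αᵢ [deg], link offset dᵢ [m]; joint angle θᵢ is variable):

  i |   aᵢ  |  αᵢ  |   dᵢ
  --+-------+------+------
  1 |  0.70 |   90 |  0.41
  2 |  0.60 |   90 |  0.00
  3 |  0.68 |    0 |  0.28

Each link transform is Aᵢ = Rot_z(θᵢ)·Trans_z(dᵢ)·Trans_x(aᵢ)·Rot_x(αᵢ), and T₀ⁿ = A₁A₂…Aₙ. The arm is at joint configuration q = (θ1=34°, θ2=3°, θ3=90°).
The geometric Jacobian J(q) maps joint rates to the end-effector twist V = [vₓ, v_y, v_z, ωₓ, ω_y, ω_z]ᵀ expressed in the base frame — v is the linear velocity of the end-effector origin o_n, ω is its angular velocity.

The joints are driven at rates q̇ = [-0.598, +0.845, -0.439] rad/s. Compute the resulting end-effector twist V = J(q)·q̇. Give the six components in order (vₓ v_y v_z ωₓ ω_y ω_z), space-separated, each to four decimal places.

0.5233 -0.5948 0.5343 0.4535 -0.7134 -0.1596

o_n = [1.4695, 0.1709, 0.1618]
J₁: ẑ×o_n = [-0.1709, 1.4695, 0.0000], ω = ẑ
J2: z=[0.5592, -0.8290, 0.0000] o=[0.5803, 0.3914, 0.4100] → [0.2058, 0.1388, 0.6138, 0.5592, -0.8290, 0.0000]
J3: z=[0.0434, 0.0293, -0.9986] o=[1.0771, 0.7265, 0.4414] → [-0.5630, -0.3797, -0.0356, 0.0434, 0.0293, -0.9986]
V = J·q̇ = [0.5233, -0.5948, 0.5343, 0.4535, -0.7134, -0.1596]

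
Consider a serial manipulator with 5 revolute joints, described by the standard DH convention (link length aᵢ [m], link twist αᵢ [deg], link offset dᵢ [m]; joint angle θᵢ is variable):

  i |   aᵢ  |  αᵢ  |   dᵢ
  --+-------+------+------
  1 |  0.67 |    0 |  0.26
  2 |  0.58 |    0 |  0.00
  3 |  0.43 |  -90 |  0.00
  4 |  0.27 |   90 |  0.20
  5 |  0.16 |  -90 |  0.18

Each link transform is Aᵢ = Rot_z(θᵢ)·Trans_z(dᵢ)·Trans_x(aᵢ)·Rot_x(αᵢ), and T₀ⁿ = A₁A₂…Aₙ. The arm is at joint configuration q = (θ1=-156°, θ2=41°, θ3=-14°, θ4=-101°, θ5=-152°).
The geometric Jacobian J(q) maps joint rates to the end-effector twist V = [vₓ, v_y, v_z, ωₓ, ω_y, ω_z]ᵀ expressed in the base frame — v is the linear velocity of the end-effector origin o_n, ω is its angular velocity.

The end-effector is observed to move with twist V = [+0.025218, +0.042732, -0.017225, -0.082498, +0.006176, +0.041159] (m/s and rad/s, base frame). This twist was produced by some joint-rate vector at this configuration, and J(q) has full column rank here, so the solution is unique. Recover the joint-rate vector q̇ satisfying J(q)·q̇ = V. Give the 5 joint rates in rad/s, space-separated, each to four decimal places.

-0.0990 0.1660 -0.0350 -0.0680 -0.0480

o_n = [-0.9041, -1.0545, 0.3520]
J₁: ẑ×o_n = [1.0545, -0.9041, 0.0000], ω = ẑ
J2: z=[0.0000, 0.0000, 1.0000] o=[-0.6121, -0.2725, 0.2600] → [0.7820, -0.2920, 0.0000, 0.0000, 0.0000, 1.0000]
J3: z=[0.0000, 0.0000, 1.0000] o=[-0.8572, -0.7982, 0.2600] → [0.2564, -0.0469, 0.0000, 0.0000, 0.0000, 1.0000]
J4: z=[0.7771, -0.6293, 0.0000] o=[-1.1278, -1.1323, 0.2600] → [-0.0579, -0.0715, 0.2013, 0.7771, -0.6293, 0.0000]
J5: z=[0.6178, 0.7629, -0.1908] o=[-0.9400, -1.2182, 0.5250] → [-0.1008, 0.1000, 0.0737, 0.6178, 0.7629, -0.1908]
q̇ = J⁺·V = [-0.0990, 0.1660, -0.0350, -0.0680, -0.0480]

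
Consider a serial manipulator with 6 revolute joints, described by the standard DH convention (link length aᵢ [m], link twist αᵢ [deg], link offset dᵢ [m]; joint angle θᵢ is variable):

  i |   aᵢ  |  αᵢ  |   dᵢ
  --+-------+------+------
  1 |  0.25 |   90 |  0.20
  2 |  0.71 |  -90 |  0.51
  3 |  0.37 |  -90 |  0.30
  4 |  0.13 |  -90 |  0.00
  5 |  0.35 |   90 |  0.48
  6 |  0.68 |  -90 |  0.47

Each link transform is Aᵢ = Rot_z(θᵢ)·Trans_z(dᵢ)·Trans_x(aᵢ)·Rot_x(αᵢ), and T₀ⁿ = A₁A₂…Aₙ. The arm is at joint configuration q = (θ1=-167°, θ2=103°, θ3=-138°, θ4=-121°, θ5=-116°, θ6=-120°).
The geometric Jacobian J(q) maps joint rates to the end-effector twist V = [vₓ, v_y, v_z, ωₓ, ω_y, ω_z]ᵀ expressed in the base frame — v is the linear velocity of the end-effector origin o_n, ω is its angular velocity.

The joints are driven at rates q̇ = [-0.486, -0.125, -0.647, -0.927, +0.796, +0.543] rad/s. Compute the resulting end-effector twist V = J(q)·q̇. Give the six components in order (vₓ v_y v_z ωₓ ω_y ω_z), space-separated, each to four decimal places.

o_n = [-0.3432, 0.5889, 0.4547]
J₁: ẑ×o_n = [-0.5889, -0.3432, 0.0000], ω = ẑ
J2: z=[-0.2250, 0.9744, 0.0000] o=[-0.2436, -0.0562, 0.2000] → [0.2481, 0.0573, -0.0480, -0.2250, 0.9744, 0.0000]
J3: z=[0.9494, 0.2192, -0.2250] o=[-0.2027, 0.4766, 0.8918] → [-0.0706, 0.4466, 0.1374, 0.9494, 0.2192, -0.2250]
J4: z=[-0.0205, 0.7580, 0.6520] o=[-0.0338, 0.7697, 0.5564] → [0.0408, -0.2038, 0.2382, -0.0205, 0.7580, 0.6520]
J5: z=[0.2203, 0.6395, -0.7365] o=[0.0929, 0.7530, 0.5798] → [-0.2009, 0.3488, 0.2428, 0.2203, 0.6395, -0.7365]
J6: z=[-0.8675, -0.2167, -0.4477] o=[0.0426, 1.3181, 0.4037] → [-0.3375, 0.2169, 0.5490, -0.8675, -0.2167, -0.4477]
V = J·q̇ = [-0.0802, 0.4551, 0.1877, -0.8628, -0.5749, -1.7742]

-0.0802 0.4551 0.1877 -0.8628 -0.5749 -1.7742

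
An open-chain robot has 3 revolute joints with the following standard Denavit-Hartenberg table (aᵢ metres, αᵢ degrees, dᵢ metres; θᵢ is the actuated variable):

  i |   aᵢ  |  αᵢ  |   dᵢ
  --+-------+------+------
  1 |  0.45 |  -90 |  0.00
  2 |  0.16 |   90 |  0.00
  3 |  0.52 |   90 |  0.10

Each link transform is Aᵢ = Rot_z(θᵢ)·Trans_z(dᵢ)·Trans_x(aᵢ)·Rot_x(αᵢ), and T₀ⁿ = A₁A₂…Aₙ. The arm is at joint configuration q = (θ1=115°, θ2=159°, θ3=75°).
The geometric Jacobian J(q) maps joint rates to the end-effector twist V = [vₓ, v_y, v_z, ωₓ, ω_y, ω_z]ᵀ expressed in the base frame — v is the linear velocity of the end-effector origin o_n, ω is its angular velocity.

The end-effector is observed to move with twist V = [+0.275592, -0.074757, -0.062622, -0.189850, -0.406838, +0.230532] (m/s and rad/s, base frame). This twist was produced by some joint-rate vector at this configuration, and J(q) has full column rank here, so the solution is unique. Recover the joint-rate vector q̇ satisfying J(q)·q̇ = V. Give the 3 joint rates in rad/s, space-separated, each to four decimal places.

-0.5210 0.3440 -0.8050

o_n = [-0.5443, -0.0212, -0.1989]
J₁: ẑ×o_n = [0.0212, -0.5443, 0.0000], ω = ẑ
J2: z=[-0.9063, -0.4226, 0.0000] o=[-0.1902, 0.4078, 0.0000] → [0.0841, -0.1803, 0.2392, -0.9063, -0.4226, 0.0000]
J3: z=[-0.1515, 0.3248, -0.9336] o=[-0.1271, 0.2725, -0.0573] → [-0.3202, 0.3681, 0.1800, -0.1515, 0.3248, -0.9336]
q̇ = J⁺·V = [-0.5210, 0.3440, -0.8050]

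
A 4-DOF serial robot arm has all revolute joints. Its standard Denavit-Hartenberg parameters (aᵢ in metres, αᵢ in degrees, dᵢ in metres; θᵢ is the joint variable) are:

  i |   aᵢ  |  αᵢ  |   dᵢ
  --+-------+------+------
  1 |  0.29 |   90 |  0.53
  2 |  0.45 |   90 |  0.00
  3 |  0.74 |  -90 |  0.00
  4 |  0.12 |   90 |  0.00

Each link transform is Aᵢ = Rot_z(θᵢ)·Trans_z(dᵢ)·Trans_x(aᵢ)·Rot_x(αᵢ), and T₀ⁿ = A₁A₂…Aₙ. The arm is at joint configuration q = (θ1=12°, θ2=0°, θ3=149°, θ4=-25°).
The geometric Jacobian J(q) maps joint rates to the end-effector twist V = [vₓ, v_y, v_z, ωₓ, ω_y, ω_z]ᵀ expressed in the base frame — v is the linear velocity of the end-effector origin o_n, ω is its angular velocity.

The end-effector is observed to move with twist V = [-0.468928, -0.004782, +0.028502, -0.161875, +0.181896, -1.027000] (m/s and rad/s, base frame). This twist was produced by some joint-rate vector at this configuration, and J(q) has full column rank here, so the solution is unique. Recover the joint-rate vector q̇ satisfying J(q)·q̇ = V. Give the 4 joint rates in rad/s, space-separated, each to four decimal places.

o_n = [0.1031, -0.4250, 0.4793]
J₁: ẑ×o_n = [0.4250, 0.1031, -0.0000], ω = ẑ
J2: z=[0.2079, -0.9781, 0.0000] o=[0.2837, 0.0603, 0.5300] → [0.0496, 0.0105, -0.2775, 0.2079, -0.9781, 0.0000]
J3: z=[0.0000, -0.0000, -1.0000] o=[0.7238, 0.1539, 0.5300] → [-0.5789, 0.6207, -0.0000, 0.0000, -0.0000, -1.0000]
J4: z=[-0.6820, 0.7314, -0.0000] o=[0.1826, -0.3508, 0.5300] → [-0.0371, -0.0346, 0.1088, -0.6820, 0.7314, -0.0000]
q̇ = J⁺·V = [-0.8760, -0.0110, 0.1510, 0.2340]

-0.8760 -0.0110 0.1510 0.2340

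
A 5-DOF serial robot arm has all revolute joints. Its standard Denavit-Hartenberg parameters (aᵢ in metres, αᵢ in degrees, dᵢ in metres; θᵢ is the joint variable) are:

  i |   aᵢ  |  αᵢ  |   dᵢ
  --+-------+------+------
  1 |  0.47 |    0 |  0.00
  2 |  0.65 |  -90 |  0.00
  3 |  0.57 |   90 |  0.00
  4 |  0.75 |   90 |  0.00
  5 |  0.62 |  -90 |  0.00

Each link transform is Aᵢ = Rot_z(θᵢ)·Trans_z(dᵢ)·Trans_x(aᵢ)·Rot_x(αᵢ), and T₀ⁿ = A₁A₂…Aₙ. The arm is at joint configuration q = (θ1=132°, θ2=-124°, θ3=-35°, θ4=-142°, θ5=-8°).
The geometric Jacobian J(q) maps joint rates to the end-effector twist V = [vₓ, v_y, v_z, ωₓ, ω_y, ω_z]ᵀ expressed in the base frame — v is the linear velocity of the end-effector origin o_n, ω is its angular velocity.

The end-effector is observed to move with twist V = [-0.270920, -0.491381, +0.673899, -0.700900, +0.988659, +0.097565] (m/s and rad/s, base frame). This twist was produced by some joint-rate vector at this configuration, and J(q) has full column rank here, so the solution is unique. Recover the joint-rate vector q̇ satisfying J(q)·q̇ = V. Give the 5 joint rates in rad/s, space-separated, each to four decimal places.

0.4120 -0.3020 0.4840 0.3090 0.7520

o_n = [0.0856, -0.4425, -0.3602]
J₁: ẑ×o_n = [0.4425, 0.0856, -0.0000], ω = ẑ
J2: z=[0.0000, 0.0000, 1.0000] o=[-0.3145, 0.3493, 0.0000] → [0.7918, 0.4001, -0.0000, 0.0000, 0.0000, 1.0000]
J3: z=[-0.1392, 0.9903, 0.0000] o=[0.3292, 0.4397, 0.0000] → [-0.3567, -0.0501, 0.3640, -0.1392, 0.9903, 0.0000]
J4: z=[-0.5680, -0.0798, 0.8192] o=[0.7916, 0.5047, 0.3269] → [0.8308, -0.9686, 0.4817, -0.5680, -0.0798, 0.8192]
J5: z=[-0.6091, 0.7102, -0.3531] o=[0.3764, -0.0199, -0.0120] → [-0.3965, -0.1094, 0.4639, -0.6091, 0.7102, -0.3531]
q̇ = J⁺·V = [0.4120, -0.3020, 0.4840, 0.3090, 0.7520]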